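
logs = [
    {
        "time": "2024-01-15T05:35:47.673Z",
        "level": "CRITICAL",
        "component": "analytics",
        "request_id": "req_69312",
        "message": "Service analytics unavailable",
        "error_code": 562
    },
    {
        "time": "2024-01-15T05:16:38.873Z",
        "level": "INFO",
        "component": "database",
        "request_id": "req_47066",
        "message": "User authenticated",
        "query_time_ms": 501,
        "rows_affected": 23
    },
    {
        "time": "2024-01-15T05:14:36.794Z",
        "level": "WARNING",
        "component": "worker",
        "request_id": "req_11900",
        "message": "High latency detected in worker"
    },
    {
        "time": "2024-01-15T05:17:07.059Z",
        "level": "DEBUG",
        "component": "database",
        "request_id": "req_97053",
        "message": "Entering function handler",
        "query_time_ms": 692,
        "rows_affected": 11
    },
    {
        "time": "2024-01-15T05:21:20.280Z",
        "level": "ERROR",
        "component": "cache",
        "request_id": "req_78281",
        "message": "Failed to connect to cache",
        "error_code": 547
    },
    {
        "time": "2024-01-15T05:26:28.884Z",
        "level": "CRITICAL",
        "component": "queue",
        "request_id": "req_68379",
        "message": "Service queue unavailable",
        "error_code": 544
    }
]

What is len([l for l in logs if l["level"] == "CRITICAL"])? 2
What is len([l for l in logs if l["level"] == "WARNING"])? 1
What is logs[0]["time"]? "2024-01-15T05:35:47.673Z"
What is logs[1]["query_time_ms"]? 501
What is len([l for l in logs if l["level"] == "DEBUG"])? 1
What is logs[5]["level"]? "CRITICAL"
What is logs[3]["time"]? "2024-01-15T05:17:07.059Z"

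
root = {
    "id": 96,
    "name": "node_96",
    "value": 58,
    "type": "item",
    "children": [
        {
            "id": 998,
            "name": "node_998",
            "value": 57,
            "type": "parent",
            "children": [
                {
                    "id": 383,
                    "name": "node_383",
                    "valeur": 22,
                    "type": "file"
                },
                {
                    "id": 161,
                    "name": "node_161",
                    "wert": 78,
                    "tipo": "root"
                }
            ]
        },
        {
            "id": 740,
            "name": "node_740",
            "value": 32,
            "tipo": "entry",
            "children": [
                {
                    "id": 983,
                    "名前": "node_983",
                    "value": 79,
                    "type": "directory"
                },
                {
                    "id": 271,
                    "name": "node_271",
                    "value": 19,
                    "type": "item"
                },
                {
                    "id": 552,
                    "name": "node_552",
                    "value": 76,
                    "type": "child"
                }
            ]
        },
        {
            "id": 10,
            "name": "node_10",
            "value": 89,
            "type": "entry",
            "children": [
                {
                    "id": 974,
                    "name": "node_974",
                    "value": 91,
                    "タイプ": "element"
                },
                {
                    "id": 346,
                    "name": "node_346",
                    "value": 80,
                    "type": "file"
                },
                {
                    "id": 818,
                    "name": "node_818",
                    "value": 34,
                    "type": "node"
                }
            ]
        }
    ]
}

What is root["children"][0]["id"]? 998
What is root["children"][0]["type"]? "parent"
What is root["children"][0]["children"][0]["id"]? 383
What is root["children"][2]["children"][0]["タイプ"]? "element"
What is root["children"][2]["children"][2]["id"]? 818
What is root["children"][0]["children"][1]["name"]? "node_161"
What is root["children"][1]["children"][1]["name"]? "node_271"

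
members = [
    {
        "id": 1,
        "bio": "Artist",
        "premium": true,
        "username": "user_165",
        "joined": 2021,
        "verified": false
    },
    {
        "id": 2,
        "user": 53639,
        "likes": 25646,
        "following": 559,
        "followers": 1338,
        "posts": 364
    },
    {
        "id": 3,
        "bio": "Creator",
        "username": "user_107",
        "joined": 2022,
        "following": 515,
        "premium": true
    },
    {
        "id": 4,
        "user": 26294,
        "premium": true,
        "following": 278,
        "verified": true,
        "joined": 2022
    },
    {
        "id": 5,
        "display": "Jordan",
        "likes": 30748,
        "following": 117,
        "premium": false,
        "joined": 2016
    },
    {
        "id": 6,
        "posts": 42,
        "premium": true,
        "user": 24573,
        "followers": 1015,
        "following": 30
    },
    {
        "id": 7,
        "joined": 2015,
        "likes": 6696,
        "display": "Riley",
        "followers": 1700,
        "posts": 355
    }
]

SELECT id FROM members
[1, 2, 3, 4, 5, 6, 7]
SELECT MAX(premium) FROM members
True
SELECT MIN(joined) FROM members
2015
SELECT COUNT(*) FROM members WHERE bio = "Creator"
1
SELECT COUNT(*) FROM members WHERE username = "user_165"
1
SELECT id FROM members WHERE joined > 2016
[1, 3, 4]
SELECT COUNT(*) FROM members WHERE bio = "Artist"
1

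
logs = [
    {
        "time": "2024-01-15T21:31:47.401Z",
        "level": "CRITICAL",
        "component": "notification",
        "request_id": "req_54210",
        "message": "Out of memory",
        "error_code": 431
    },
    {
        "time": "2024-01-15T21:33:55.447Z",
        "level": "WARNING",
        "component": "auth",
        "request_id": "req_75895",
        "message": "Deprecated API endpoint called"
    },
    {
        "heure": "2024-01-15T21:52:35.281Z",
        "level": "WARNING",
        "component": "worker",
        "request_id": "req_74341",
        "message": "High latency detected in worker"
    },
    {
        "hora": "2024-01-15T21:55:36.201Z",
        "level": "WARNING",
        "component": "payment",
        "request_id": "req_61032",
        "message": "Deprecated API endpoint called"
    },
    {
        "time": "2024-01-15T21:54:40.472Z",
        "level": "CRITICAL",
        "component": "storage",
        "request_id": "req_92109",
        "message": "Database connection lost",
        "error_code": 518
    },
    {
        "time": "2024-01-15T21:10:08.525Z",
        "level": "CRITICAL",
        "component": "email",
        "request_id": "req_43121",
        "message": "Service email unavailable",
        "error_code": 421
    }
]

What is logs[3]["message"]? "Deprecated API endpoint called"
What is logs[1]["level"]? "WARNING"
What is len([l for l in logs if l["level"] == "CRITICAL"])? 3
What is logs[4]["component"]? "storage"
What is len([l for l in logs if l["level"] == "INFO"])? 0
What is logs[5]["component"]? "email"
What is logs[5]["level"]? "CRITICAL"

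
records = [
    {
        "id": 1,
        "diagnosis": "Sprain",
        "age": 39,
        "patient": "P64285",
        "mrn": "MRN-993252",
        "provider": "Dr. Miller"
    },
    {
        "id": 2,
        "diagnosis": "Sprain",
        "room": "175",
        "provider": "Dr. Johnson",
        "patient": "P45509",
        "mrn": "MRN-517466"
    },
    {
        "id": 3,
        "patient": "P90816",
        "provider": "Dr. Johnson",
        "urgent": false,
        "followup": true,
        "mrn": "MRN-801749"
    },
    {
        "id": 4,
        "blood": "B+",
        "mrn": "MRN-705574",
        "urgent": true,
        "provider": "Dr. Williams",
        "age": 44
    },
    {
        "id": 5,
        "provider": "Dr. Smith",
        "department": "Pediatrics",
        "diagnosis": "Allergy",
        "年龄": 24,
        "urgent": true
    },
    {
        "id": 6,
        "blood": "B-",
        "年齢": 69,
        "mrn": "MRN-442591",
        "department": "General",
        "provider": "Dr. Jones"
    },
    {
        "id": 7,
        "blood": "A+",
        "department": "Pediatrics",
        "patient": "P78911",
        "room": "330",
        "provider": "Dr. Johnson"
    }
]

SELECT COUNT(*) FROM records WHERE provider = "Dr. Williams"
1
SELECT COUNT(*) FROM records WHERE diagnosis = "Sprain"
2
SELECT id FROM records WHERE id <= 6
[1, 2, 3, 4, 5, 6]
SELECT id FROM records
[1, 2, 3, 4, 5, 6, 7]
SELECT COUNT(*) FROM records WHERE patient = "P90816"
1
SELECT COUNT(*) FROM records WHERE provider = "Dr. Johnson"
3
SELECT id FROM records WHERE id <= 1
[1]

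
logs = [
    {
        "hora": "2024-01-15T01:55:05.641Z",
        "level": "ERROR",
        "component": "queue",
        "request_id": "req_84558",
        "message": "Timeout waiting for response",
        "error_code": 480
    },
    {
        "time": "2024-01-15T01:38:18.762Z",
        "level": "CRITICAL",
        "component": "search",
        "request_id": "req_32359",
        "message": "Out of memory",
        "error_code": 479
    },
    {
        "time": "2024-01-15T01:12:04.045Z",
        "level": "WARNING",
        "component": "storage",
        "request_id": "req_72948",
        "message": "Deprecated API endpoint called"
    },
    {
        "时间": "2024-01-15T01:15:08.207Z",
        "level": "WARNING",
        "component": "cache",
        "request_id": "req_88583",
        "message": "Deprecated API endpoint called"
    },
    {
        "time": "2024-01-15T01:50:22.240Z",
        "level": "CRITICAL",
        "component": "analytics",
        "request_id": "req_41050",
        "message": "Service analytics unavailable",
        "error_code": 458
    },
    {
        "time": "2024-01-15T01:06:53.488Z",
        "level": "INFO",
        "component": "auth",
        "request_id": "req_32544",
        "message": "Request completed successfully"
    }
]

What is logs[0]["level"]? "ERROR"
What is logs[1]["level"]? "CRITICAL"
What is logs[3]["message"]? "Deprecated API endpoint called"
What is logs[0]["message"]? "Timeout waiting for response"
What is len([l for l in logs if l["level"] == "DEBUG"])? 0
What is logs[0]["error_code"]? 480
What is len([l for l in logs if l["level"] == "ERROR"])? 1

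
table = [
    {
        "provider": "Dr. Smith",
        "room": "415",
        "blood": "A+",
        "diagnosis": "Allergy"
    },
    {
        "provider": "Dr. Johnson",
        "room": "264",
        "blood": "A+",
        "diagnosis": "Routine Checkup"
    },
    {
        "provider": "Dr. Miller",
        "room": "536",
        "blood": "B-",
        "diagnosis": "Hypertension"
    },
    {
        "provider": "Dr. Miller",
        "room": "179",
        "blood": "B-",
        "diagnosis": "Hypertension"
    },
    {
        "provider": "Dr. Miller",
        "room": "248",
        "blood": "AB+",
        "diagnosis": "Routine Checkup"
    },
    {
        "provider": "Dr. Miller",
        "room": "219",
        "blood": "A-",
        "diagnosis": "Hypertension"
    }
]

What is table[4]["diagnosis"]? "Routine Checkup"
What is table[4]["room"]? "248"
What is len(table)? 6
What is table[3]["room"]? "179"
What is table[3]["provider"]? "Dr. Miller"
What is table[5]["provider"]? "Dr. Miller"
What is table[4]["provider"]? "Dr. Miller"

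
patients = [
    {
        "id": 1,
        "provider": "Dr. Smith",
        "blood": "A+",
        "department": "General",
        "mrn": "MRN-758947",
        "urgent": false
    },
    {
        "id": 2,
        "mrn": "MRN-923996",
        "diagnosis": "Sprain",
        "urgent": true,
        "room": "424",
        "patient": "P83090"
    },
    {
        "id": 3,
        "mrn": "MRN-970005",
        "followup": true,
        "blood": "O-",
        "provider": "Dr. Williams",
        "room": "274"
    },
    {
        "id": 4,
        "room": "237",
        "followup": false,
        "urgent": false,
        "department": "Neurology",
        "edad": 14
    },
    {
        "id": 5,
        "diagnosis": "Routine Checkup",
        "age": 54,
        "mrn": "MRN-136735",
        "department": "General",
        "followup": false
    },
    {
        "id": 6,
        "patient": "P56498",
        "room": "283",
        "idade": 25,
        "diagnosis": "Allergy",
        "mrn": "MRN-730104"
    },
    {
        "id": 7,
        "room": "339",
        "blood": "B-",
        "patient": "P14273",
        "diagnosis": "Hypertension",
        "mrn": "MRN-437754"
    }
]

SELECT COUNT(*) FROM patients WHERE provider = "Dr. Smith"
1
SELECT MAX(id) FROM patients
7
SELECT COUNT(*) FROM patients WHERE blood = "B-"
1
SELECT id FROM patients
[1, 2, 3, 4, 5, 6, 7]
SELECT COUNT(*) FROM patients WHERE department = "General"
2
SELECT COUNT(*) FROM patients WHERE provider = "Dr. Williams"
1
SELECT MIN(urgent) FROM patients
False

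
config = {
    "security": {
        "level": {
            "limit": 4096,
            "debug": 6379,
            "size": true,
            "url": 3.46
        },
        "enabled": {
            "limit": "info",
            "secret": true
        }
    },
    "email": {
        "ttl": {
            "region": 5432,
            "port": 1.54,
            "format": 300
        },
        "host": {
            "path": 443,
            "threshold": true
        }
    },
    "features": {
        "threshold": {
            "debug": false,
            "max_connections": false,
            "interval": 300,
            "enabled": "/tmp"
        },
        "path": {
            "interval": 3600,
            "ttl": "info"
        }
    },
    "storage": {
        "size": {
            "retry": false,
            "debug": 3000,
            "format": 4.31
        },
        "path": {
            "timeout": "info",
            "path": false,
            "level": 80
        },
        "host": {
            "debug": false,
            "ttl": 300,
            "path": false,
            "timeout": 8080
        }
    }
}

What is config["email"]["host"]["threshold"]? True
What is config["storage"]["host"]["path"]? False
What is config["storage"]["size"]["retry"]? False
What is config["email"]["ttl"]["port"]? 1.54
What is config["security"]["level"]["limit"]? 4096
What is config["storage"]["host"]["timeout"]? 8080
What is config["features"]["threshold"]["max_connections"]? False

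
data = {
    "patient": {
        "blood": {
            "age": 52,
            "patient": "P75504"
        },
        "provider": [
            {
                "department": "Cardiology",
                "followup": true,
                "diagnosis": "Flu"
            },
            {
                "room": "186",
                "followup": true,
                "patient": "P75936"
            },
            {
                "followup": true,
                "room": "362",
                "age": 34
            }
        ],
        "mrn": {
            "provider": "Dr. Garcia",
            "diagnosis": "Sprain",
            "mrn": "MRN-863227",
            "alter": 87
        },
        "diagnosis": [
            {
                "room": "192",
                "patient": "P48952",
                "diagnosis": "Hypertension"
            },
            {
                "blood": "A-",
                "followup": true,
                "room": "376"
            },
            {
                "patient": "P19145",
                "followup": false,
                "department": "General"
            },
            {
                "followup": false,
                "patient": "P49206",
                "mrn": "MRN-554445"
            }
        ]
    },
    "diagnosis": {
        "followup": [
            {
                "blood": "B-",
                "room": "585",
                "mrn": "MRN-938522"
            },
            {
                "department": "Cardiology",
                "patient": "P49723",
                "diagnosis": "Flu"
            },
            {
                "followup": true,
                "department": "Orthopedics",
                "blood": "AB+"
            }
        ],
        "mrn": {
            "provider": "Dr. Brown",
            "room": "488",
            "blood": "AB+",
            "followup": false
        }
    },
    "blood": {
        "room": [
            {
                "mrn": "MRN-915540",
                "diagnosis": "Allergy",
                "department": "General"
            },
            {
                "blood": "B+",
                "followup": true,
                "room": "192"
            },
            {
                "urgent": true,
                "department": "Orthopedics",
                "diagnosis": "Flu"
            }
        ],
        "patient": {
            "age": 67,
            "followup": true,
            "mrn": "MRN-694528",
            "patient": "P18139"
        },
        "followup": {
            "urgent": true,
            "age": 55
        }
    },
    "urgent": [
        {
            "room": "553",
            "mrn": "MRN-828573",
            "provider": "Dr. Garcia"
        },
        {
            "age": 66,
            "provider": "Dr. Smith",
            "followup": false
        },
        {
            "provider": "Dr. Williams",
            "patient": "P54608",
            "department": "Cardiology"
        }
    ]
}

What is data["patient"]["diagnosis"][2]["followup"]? False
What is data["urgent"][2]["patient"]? "P54608"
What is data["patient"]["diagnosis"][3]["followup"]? False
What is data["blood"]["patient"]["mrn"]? "MRN-694528"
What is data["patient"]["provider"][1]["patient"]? "P75936"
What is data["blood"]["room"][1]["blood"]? "B+"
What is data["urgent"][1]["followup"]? False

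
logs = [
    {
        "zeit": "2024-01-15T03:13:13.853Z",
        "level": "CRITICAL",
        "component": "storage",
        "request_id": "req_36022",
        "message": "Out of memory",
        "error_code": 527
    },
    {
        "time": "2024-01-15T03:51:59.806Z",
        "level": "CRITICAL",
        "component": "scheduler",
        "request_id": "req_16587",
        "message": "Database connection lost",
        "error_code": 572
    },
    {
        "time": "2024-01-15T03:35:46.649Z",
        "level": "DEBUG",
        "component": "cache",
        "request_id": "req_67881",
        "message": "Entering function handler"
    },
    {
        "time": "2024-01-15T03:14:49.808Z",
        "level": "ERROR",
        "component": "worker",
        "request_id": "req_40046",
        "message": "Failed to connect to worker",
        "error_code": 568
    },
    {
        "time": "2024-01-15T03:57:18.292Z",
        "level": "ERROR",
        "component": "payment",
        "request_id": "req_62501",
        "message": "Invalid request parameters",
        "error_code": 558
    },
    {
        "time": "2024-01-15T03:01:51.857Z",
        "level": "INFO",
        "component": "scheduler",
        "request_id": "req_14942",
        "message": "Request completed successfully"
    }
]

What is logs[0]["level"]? "CRITICAL"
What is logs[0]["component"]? "storage"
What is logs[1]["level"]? "CRITICAL"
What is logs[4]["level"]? "ERROR"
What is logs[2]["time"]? "2024-01-15T03:35:46.649Z"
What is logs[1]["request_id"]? "req_16587"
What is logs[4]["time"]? "2024-01-15T03:57:18.292Z"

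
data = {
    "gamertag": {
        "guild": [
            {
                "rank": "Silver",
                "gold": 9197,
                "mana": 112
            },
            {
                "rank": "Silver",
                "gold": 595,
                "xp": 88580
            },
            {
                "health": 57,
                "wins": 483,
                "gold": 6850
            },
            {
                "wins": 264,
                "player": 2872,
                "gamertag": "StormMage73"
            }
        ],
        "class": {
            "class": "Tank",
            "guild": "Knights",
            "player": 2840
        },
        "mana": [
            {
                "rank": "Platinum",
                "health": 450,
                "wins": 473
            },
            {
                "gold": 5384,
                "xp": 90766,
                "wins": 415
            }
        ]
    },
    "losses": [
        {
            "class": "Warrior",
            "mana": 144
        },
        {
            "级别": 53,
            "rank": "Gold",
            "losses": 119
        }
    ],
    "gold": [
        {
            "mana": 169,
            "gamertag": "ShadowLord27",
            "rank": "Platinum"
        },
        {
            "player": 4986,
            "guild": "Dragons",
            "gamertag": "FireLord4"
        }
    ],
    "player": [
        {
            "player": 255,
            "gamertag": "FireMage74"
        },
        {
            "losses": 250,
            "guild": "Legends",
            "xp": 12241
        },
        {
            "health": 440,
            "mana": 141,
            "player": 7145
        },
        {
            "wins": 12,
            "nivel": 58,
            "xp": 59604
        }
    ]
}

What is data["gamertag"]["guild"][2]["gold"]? 6850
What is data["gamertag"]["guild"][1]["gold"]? 595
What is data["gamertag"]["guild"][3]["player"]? 2872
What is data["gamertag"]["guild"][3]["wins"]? 264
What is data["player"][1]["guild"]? "Legends"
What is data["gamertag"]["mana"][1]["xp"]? 90766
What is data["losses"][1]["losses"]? 119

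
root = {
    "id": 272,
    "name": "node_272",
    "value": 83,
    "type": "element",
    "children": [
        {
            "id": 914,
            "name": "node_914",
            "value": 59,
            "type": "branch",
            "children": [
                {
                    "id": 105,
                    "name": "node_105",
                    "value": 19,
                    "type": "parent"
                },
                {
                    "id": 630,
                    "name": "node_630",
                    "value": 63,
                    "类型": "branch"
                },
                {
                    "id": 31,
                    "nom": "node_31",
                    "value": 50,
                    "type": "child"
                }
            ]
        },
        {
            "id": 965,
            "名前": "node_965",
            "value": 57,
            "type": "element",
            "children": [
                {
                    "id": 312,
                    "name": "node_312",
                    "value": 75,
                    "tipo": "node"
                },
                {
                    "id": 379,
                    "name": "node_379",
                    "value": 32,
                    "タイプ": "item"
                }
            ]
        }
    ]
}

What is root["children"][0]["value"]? 59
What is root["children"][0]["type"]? "branch"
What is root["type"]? "element"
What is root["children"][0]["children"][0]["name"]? "node_105"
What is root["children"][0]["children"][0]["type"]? "parent"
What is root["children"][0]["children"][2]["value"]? 50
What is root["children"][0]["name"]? "node_914"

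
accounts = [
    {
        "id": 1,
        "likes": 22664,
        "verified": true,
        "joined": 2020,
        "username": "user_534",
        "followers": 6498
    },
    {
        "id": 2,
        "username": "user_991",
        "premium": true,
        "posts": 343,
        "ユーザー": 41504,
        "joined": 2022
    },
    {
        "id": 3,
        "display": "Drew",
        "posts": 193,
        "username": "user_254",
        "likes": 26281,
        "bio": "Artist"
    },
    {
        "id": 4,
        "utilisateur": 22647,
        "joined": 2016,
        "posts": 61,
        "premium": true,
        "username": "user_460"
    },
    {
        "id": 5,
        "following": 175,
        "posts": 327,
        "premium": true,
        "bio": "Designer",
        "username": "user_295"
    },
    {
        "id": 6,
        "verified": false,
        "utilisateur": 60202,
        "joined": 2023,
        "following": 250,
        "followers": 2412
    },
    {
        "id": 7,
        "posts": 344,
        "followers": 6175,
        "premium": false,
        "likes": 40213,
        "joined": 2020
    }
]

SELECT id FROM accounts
[1, 2, 3, 4, 5, 6, 7]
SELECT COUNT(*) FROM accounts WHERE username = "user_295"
1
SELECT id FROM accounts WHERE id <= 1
[1]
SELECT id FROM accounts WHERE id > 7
[]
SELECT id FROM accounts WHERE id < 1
[]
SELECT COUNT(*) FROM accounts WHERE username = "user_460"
1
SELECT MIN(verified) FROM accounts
False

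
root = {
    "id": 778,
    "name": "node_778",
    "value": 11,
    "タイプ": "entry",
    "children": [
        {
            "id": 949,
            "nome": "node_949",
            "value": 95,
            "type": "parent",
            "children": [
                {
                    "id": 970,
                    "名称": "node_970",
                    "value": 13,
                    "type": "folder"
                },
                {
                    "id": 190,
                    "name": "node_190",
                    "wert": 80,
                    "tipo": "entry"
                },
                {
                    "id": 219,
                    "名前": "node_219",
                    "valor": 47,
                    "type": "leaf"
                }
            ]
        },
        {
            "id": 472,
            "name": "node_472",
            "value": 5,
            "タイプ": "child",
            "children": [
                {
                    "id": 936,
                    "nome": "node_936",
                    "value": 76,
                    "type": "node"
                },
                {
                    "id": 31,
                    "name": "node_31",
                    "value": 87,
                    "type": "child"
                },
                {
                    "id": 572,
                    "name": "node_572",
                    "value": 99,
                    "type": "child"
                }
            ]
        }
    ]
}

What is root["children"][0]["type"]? "parent"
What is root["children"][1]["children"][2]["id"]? 572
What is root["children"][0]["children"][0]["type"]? "folder"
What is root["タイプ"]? "entry"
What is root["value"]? 11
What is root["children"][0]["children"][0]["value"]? 13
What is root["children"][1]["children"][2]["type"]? "child"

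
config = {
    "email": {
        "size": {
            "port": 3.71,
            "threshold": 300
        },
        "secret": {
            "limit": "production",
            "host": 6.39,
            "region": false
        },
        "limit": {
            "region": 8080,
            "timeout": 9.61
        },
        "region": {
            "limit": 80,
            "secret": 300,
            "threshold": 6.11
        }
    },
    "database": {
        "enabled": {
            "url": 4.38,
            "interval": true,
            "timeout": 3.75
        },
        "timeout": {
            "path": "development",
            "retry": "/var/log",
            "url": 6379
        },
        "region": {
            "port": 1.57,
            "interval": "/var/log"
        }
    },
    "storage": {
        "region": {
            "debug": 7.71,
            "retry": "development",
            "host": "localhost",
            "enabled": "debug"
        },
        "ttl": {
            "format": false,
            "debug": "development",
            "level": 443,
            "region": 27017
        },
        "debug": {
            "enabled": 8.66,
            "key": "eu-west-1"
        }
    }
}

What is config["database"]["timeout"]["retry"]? "/var/log"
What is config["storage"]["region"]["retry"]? "development"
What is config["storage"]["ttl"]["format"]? False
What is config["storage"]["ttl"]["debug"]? "development"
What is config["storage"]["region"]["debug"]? 7.71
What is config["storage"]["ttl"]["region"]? 27017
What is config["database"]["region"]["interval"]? "/var/log"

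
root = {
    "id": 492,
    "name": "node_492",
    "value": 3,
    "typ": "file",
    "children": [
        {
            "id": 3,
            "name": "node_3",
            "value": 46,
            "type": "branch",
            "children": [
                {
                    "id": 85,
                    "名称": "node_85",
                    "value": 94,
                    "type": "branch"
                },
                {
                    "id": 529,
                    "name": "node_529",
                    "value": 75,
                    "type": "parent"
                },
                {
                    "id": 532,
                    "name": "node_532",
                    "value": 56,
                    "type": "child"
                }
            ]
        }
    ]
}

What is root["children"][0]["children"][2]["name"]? "node_532"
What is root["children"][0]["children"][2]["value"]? 56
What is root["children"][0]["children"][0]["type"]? "branch"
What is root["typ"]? "file"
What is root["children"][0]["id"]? 3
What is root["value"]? 3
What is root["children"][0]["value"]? 46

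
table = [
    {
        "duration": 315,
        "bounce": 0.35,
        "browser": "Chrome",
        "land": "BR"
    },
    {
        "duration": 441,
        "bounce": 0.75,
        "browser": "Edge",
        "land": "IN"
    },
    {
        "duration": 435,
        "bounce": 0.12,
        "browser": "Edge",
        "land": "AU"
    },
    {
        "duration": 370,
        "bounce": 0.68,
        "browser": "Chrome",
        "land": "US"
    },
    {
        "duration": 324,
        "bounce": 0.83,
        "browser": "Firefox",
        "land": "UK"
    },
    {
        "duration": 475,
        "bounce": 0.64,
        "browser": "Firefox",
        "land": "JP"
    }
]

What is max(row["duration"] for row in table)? 475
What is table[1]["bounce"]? 0.75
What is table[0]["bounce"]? 0.35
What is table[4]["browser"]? "Firefox"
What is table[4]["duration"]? 324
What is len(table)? 6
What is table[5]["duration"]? 475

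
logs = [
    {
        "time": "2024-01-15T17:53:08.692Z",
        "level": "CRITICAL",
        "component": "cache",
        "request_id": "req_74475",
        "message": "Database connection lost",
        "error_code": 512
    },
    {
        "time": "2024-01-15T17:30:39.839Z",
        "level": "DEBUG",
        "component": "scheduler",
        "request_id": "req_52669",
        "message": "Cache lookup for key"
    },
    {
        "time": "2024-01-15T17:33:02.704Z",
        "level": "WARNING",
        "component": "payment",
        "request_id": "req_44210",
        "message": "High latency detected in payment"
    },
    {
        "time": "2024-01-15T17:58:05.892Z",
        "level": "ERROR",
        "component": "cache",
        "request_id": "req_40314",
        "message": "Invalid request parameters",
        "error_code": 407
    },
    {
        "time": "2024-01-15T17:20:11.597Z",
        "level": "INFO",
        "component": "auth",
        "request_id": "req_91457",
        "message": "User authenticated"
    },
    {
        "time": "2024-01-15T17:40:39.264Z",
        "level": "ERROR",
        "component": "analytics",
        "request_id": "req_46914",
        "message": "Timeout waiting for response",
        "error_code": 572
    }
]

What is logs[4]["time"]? "2024-01-15T17:20:11.597Z"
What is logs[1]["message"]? "Cache lookup for key"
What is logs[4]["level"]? "INFO"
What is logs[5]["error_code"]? 572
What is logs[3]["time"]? "2024-01-15T17:58:05.892Z"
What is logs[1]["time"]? "2024-01-15T17:30:39.839Z"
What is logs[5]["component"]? "analytics"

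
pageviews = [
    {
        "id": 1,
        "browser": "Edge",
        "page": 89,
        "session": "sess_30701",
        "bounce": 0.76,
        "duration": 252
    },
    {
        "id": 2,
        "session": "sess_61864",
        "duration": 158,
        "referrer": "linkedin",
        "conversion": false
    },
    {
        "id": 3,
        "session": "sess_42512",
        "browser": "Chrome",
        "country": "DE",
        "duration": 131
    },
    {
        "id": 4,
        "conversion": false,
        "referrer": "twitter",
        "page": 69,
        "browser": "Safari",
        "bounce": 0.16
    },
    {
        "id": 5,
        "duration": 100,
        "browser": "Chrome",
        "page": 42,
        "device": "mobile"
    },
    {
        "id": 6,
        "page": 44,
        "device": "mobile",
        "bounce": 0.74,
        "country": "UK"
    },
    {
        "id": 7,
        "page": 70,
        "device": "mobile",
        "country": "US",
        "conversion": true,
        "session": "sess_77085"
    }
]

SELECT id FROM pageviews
[1, 2, 3, 4, 5, 6, 7]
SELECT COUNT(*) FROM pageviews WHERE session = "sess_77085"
1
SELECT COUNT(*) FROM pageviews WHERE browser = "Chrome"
2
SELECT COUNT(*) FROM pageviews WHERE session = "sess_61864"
1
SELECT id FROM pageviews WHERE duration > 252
[]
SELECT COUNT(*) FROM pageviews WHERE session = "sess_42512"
1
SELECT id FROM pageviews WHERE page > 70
[1]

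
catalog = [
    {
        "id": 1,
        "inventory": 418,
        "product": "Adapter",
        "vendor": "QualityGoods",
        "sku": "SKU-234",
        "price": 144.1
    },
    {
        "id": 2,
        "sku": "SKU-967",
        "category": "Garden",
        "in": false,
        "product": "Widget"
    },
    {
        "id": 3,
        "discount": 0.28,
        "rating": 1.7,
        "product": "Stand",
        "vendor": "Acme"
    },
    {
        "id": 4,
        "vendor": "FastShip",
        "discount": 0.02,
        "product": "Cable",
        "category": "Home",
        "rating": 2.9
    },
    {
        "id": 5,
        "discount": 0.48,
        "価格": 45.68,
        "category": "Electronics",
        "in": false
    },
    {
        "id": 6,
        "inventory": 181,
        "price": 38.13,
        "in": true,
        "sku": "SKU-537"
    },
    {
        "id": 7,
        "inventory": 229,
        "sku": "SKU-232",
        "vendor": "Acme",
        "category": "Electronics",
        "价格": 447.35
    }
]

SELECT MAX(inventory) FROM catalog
418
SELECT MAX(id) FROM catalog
7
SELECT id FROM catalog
[1, 2, 3, 4, 5, 6, 7]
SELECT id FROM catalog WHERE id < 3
[1, 2]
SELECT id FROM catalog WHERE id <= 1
[1]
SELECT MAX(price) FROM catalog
144.1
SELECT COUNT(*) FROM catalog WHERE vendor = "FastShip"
1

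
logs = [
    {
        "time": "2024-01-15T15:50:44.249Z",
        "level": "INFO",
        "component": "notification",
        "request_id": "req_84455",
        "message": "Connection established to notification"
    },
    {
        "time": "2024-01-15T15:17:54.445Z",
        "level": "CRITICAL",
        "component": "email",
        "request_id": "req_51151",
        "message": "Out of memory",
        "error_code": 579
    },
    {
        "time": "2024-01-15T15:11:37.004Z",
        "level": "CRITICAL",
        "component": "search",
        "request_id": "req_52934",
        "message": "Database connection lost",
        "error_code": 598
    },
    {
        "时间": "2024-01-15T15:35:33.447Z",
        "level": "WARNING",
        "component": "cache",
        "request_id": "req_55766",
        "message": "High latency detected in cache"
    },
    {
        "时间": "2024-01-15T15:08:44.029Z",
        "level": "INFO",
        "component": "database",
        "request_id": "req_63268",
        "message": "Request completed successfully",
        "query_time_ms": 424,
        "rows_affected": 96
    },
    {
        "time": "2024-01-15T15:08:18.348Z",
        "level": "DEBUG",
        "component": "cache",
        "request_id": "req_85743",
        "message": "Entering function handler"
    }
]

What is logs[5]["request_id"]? "req_85743"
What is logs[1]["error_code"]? 579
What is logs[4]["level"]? "INFO"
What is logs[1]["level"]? "CRITICAL"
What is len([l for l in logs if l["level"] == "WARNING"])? 1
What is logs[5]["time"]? "2024-01-15T15:08:18.348Z"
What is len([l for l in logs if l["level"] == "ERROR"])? 0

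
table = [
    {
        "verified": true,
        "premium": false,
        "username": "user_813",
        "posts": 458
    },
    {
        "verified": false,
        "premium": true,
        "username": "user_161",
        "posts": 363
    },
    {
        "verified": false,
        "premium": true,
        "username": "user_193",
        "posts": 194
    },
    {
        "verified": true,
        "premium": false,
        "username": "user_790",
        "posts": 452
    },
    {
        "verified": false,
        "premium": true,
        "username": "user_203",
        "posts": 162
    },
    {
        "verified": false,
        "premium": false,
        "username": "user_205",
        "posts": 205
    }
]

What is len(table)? 6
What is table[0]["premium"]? False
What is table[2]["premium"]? True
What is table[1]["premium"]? True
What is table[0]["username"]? "user_813"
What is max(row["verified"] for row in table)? True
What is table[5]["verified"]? False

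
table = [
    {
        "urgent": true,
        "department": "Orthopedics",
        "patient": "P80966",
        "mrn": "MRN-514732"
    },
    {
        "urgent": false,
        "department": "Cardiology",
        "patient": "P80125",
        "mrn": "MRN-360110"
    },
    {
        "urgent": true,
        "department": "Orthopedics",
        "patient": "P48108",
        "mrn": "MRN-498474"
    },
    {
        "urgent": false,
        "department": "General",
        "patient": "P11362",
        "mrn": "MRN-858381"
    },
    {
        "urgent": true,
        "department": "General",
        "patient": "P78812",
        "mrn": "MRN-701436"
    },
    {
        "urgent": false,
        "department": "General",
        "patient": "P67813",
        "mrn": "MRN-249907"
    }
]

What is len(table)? 6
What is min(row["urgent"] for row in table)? False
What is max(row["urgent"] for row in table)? True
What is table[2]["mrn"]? "MRN-498474"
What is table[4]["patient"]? "P78812"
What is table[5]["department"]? "General"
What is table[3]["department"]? "General"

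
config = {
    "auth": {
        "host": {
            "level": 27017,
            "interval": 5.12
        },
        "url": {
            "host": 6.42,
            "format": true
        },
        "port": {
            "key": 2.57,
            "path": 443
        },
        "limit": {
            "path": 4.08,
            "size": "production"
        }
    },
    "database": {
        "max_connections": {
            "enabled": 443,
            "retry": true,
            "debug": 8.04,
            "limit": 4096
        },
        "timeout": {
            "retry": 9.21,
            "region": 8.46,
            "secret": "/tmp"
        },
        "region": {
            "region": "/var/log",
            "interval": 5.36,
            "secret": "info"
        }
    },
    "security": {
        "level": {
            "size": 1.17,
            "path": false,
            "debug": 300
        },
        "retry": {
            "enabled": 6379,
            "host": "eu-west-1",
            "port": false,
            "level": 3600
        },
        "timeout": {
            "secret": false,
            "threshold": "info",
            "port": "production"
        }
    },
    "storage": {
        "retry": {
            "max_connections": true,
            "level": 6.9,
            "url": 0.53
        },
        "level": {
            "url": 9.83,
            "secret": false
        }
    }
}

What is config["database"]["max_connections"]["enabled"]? 443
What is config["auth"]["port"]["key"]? 2.57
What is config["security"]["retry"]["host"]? "eu-west-1"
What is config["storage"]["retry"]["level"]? 6.9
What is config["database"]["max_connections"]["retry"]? True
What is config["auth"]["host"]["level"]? 27017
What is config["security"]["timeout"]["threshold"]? "info"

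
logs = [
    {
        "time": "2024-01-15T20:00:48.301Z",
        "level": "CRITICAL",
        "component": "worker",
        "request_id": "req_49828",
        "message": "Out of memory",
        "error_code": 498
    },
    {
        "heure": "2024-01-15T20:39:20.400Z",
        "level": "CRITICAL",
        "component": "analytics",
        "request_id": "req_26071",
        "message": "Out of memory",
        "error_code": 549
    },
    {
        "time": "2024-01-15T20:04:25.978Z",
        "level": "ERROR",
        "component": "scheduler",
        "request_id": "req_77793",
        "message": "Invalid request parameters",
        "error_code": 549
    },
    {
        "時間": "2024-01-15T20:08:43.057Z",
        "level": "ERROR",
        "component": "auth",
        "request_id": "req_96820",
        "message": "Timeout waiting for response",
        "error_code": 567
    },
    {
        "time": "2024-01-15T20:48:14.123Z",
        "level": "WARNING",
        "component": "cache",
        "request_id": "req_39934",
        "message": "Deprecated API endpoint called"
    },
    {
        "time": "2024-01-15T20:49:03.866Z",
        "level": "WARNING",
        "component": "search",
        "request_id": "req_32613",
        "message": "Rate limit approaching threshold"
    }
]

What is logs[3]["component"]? "auth"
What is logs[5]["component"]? "search"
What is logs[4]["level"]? "WARNING"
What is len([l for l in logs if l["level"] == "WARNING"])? 2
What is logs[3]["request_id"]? "req_96820"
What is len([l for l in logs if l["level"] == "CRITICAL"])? 2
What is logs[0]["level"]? "CRITICAL"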